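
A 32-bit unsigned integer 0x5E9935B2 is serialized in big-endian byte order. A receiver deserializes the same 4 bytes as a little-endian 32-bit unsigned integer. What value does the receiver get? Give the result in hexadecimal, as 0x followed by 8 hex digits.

Stored big-endian, the bytes at ascending addresses are 5E 99 35 B2.
Read back as little-endian, the first byte is least significant, giving 0xB235995E.

0xB235995E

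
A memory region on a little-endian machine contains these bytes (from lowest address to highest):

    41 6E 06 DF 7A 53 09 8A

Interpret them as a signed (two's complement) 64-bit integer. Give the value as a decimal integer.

-8500171034492244415

Little-endian: lowest address holds the least-significant byte.
Reassemble most-significant byte first: 8A 09 53 7A DF 06 6E 41 → 0x8A09537ADF066E41.
Top bit is set, so as a signed 64-bit value this is 0x8A09537ADF066E41 − 2^64 = -8500171034492244415.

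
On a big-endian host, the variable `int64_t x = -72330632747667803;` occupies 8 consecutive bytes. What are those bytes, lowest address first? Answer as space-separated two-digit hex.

FE FF 07 AC 38 B2 2E A5

Two's complement of -72330632747667803 in 64 bits: 72330632747667803 = 0x0100F853C74DD15B; invert → 0xFEFF07AC38B22EA4; add 1 → 0xFEFF07AC38B22EA5.
Split into bytes (most-significant first): FE FF 07 AC 38 B2 2E A5.
In big-endian order the high byte comes first in memory.
So the memory order matches the most-significant-first order: FE FF 07 AC 38 B2 2E A5.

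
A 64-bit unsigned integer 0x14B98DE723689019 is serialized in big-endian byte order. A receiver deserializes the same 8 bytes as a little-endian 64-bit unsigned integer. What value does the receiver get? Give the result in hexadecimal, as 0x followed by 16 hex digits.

0x19906823E78DB914

Stored big-endian, the bytes at ascending addresses are 14 B9 8D E7 23 68 90 19.
Read back as little-endian, the first byte is least significant, giving 0x19906823E78DB914.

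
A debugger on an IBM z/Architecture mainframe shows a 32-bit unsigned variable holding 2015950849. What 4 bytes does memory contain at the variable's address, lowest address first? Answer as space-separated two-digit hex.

78 28 F8 01

2015950849 in hexadecimal, padded to 32 bits, is 0x7828F801.
Split into bytes (most-significant first): 78 28 F8 01.
Big-endian: lowest address holds the most-significant byte.
So the memory order matches the most-significant-first order: 78 28 F8 01.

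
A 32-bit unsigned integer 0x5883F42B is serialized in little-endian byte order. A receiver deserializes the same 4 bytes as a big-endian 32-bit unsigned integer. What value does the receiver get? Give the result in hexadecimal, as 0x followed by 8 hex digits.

Stored little-endian, the bytes at ascending addresses are 2B F4 83 58.
Read back as big-endian, the last byte is least significant, giving 0x2BF48358.

0x2BF48358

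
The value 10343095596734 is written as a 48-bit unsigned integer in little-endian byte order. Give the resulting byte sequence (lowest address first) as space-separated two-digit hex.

10343095596734 in hexadecimal, padded to 48 bits, is 0x09683089F6BE.
Split into bytes (most-significant first): 09 68 30 89 F6 BE.
Little-endian stores the least-significant byte at the lowest address.
So at ascending addresses the bytes are BE F6 89 30 68 09.

BE F6 89 30 68 09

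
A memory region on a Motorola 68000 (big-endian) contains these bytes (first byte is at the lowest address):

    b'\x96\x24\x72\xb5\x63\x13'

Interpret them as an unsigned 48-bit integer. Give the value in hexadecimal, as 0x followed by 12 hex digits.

0x962472B56313

In big-endian order the high byte comes first in memory.
The bytes are already most-significant first: 0x962472B56313.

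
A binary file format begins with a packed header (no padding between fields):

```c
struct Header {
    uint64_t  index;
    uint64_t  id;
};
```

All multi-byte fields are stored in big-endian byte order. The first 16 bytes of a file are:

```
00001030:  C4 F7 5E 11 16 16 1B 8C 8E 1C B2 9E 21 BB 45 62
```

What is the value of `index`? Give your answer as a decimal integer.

`index` is the first field, at byte offset 0, occupying 8 bytes.
Bytes at offsets 0..7: C4 F7 5E 11 16 16 1B 8C.
Big-endian: lowest address holds the most-significant byte.
The bytes are already most-significant first: 0xC4F75E1116161B8C.
0xC4F75E1116161B8C = 14192916178159410060.

14192916178159410060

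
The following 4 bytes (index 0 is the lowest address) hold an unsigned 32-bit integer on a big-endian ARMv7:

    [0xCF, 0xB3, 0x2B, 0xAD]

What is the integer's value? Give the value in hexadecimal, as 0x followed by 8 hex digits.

In big-endian order the high byte comes first in memory.
The bytes are already most-significant first: 0xCFB32BAD.

0xCFB32BAD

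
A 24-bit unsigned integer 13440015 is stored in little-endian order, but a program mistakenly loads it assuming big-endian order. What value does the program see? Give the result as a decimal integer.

988365

13440015 in 24-bit hexadecimal is 0xCD140F.
Stored little-endian, the bytes at ascending addresses are 0F 14 CD.
Read back as big-endian, the last byte is least significant, giving 0x0F14CD.
0x0F14CD = 988365.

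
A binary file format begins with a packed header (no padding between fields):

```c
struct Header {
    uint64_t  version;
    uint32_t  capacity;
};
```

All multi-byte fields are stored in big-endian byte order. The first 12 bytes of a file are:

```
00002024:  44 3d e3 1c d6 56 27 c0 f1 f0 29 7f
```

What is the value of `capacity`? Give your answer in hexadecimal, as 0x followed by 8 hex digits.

`capacity` follows `version` (8 bytes), so it starts at byte offset 8 and occupies 4 bytes.
Bytes at offsets 8..11: F1 F0 29 7F.
In big-endian order the high byte comes first in memory.
The bytes are already most-significant first: 0xF1F0297F.

0xF1F0297F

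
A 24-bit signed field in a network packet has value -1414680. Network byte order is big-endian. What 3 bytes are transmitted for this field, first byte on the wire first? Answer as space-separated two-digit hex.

EA 69 E8

Two's complement of -1414680 in 24 bits: 1414680 = 0x159618; invert → 0xEA69E7; add 1 → 0xEA69E8.
Split into bytes (most-significant first): EA 69 E8.
Big-endian stores the most-significant byte at the lowest address.
So the memory order matches the most-significant-first order: EA 69 E8.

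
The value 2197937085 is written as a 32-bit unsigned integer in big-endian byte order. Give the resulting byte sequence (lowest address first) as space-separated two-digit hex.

2197937085 in hexadecimal, padded to 32 bits, is 0x8301DBBD.
Split into bytes (most-significant first): 83 01 DB BD.
In big-endian order the high byte comes first in memory.
So the memory order matches the most-significant-first order: 83 01 DB BD.

83 01 DB BD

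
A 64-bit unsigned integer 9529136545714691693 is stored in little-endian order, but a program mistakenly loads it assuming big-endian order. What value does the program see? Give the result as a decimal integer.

7880881976722013828

9529136545714691693 in 64-bit hexadecimal is 0x843E4B3367845E6D.
Stored little-endian, the bytes at ascending addresses are 6D 5E 84 67 33 4B 3E 84.
Read back as big-endian, the last byte is least significant, giving 0x6D5E8467334B3E84.
0x6D5E8467334B3E84 = 7880881976722013828.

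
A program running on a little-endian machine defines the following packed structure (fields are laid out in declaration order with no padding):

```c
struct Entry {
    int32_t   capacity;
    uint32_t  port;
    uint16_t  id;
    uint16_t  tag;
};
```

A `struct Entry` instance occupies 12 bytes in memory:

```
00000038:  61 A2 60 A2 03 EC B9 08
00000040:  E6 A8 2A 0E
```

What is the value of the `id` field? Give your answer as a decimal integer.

`id` follows `capacity` (4 B), `port` (4 B), so it starts at offset 4 + 4 = 8 and occupies 2 bytes.
Bytes at offsets 8..9: E6 A8.
Little-endian: lowest address holds the least-significant byte.
Reassemble most-significant byte first: A8 E6 → 0xA8E6.
0xA8E6 = 43238.

43238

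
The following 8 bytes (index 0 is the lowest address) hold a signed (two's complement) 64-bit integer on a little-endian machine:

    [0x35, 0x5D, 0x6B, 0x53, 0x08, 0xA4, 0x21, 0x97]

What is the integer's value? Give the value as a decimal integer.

-7556578344084742859

In little-endian order the low byte comes first in memory.
Reassemble most-significant byte first: 97 21 A4 08 53 6B 5D 35 → 0x9721A408536B5D35.
Top bit is set, so as a signed 64-bit value this is 0x9721A408536B5D35 − 2^64 = -7556578344084742859.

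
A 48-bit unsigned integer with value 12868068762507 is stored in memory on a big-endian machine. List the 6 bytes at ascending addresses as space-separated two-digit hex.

0B B4 14 AA E3 8B

12868068762507 in hexadecimal, padded to 48 bits, is 0x0BB414AAE38B.
Split into bytes (most-significant first): 0B B4 14 AA E3 8B.
Big-endian: lowest address holds the most-significant byte.
So the memory order matches the most-significant-first order: 0B B4 14 AA E3 8B.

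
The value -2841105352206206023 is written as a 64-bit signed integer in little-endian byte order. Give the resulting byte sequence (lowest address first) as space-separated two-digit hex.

Two's complement of -2841105352206206023 in 64 bits: 2841105352206206023 = 0x276DA243D7B64447; invert → 0xD8925DBC2849BBB8; add 1 → 0xD8925DBC2849BBB9.
Split into bytes (most-significant first): D8 92 5D BC 28 49 BB B9.
In little-endian order the low byte comes first in memory.
So at ascending addresses the bytes are B9 BB 49 28 BC 5D 92 D8.

B9 BB 49 28 BC 5D 92 D8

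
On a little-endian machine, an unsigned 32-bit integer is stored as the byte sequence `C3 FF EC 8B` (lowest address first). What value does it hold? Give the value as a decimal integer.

Little-endian: lowest address holds the least-significant byte.
Reassemble most-significant byte first: 8B EC FF C3 → 0x8BECFFC3.
0x8BECFFC3 = 2347564995.

2347564995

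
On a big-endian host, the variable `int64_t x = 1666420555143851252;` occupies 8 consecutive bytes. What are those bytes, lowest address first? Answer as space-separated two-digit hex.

17 20 50 AA 73 C2 2C F4

1666420555143851252 in hexadecimal, padded to 64 bits, is 0x172050AA73C22CF4.
Split into bytes (most-significant first): 17 20 50 AA 73 C2 2C F4.
In big-endian order the high byte comes first in memory.
So the memory order matches the most-significant-first order: 17 20 50 AA 73 C2 2C F4.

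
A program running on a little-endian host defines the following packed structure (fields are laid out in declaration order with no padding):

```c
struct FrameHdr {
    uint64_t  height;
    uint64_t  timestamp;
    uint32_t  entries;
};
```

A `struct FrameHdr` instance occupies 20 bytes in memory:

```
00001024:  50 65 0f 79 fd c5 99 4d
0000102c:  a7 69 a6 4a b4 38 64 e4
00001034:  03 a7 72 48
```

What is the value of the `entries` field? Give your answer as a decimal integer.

1215473411

`entries` follows `height` (8 B), `timestamp` (8 B), so it starts at offset 8 + 8 = 16 and occupies 4 bytes.
Bytes at offsets 16..19: 03 A7 72 48.
Little-endian stores the least-significant byte at the lowest address.
Reassemble most-significant byte first: 48 72 A7 03 → 0x4872A703.
0x4872A703 = 1215473411.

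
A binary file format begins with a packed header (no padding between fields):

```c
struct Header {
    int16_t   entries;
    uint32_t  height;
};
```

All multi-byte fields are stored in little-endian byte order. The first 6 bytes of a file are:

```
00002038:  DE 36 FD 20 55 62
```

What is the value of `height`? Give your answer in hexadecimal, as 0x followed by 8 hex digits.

0x625520FD

`height` follows `entries` (2 bytes), so it starts at byte offset 2 and occupies 4 bytes.
Bytes at offsets 2..5: FD 20 55 62.
Little-endian: lowest address holds the least-significant byte.
Reassemble most-significant byte first: 62 55 20 FD → 0x625520FD.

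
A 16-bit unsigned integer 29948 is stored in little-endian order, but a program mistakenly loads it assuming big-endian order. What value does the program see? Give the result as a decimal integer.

64628

29948 in 16-bit hexadecimal is 0x74FC.
Stored little-endian, the bytes at ascending addresses are FC 74.
Read back as big-endian, the last byte is least significant, giving 0xFC74.
0xFC74 = 64628.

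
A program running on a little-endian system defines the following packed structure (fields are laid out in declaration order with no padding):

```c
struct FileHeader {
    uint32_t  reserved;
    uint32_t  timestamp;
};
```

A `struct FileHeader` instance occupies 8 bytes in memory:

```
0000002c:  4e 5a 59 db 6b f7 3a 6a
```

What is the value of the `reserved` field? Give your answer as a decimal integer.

`reserved` is the first field, at byte offset 0, occupying 4 bytes.
Bytes at offsets 0..3: 4E 5A 59 DB.
Little-endian stores the least-significant byte at the lowest address.
Reassemble most-significant byte first: DB 59 5A 4E → 0xDB595A4E.
0xDB595A4E = 3680066126.

3680066126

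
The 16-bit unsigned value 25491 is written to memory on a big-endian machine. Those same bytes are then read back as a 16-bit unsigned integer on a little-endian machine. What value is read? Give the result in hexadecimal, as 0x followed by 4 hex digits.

25491 in 16-bit hexadecimal is 0x6393.
Stored big-endian, the bytes at ascending addresses are 63 93.
Read back as little-endian, the first byte is least significant, giving 0x9363.

0x9363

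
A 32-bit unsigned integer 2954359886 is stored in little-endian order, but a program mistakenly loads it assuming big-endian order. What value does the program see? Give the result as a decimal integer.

2954359886 in 32-bit hexadecimal is 0xB017F44E.
Stored little-endian, the bytes at ascending addresses are 4E F4 17 B0.
Read back as big-endian, the last byte is least significant, giving 0x4EF417B0.
0x4EF417B0 = 1324619696.

1324619696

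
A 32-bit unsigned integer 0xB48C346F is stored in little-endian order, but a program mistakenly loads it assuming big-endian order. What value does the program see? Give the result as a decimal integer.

Stored little-endian, the bytes at ascending addresses are 6F 34 8C B4.
Read back as big-endian, the last byte is least significant, giving 0x6F348CB4.
0x6F348CB4 = 1865714868.

1865714868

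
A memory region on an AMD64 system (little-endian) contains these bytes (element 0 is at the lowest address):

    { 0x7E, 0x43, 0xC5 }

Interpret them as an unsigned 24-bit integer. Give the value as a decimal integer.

12927870

Little-endian: lowest address holds the least-significant byte.
Reassemble most-significant byte first: C5 43 7E → 0xC5437E.
0xC5437E = 12927870.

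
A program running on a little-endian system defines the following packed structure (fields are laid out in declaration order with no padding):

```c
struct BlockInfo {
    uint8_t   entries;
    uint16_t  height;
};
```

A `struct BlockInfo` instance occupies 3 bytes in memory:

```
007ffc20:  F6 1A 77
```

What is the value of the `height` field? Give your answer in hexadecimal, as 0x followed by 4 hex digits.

0x771A

`height` follows `entries` (1 byte), so it starts at byte offset 1 and occupies 2 bytes.
Bytes at offsets 1..2: 1A 77.
Little-endian stores the least-significant byte at the lowest address.
Reassemble most-significant byte first: 77 1A → 0x771A.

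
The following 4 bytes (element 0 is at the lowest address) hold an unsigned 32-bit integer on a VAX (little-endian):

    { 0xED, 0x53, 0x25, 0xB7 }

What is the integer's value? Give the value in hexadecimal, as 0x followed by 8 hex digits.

Little-endian: lowest address holds the least-significant byte.
Reassemble most-significant byte first: B7 25 53 ED → 0xB72553ED.

0xB72553ED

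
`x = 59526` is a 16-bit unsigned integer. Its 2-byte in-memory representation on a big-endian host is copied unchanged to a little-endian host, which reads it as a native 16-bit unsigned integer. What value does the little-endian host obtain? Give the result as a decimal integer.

59526 in 16-bit hexadecimal is 0xE886.
Stored big-endian, the bytes at ascending addresses are E8 86.
Read back as little-endian, the first byte is least significant, giving 0x86E8.
0x86E8 = 34536.

34536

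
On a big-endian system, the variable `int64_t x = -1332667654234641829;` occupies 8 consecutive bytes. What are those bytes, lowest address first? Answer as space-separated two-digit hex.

ED 81 69 D4 49 B0 EA 5B

Two's complement of -1332667654234641829 in 64 bits: 1332667654234641829 = 0x127E962BB64F15A5; invert → 0xED8169D449B0EA5A; add 1 → 0xED8169D449B0EA5B.
Split into bytes (most-significant first): ED 81 69 D4 49 B0 EA 5B.
Big-endian stores the most-significant byte at the lowest address.
So the memory order matches the most-significant-first order: ED 81 69 D4 49 B0 EA 5B.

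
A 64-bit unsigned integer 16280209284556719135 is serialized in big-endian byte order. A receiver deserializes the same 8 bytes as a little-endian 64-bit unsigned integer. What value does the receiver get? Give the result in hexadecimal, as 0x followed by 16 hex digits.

0x1F04058B16ECEEE1

16280209284556719135 in 64-bit hexadecimal is 0xE1EEEC168B05041F.
Stored big-endian, the bytes at ascending addresses are E1 EE EC 16 8B 05 04 1F.
Read back as little-endian, the first byte is least significant, giving 0x1F04058B16ECEEE1.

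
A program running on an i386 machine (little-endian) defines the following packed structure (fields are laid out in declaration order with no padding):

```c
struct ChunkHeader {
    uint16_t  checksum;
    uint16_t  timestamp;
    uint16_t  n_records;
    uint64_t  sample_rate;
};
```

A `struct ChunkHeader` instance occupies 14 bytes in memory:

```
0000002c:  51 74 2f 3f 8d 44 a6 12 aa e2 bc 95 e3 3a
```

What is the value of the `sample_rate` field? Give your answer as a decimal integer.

4243399912402326182

`sample_rate` follows `checksum` (2 B), `timestamp` (2 B), `n_records` (2 B), so it starts at offset 2 + 2 + 2 = 6 and occupies 8 bytes.
Bytes at offsets 6..13: A6 12 AA E2 BC 95 E3 3A.
Little-endian: lowest address holds the least-significant byte.
Reassemble most-significant byte first: 3A E3 95 BC E2 AA 12 A6 → 0x3AE395BCE2AA12A6.
0x3AE395BCE2AA12A6 = 4243399912402326182.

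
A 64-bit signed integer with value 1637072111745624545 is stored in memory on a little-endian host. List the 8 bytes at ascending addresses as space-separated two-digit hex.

E1 E9 4B 7C 69 0C B8 16

1637072111745624545 in hexadecimal, padded to 64 bits, is 0x16B80C697C4BE9E1.
Split into bytes (most-significant first): 16 B8 0C 69 7C 4B E9 E1.
Little-endian stores the least-significant byte at the lowest address.
So at ascending addresses the bytes are E1 E9 4B 7C 69 0C B8 16.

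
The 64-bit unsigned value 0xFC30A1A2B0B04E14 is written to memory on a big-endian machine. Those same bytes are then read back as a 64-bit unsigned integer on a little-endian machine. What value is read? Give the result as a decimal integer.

1463301201631195388

Stored big-endian, the bytes at ascending addresses are FC 30 A1 A2 B0 B0 4E 14.
Read back as little-endian, the first byte is least significant, giving 0x144EB0B0A2A130FC.
0x144EB0B0A2A130FC = 1463301201631195388.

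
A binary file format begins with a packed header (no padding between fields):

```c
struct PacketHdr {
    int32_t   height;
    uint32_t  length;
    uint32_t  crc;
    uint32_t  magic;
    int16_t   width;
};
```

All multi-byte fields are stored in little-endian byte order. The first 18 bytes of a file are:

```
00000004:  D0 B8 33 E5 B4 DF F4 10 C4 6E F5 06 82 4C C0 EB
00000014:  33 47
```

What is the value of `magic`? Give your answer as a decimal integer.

`magic` follows `height` (4 B), `length` (4 B), `crc` (4 B), so it starts at offset 4 + 4 + 4 = 12 and occupies 4 bytes.
Bytes at offsets 12..15: 82 4C C0 EB.
Little-endian: lowest address holds the least-significant byte.
Reassemble most-significant byte first: EB C0 4C 82 → 0xEBC04C82.
0xEBC04C82 = 3955248258.

3955248258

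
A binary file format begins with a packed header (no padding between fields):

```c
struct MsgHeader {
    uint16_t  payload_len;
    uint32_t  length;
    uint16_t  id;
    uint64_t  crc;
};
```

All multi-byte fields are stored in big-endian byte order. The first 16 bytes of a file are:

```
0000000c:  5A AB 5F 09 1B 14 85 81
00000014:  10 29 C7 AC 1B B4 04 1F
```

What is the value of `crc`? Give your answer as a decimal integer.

`crc` follows `payload_len` (2 B), `length` (4 B), `id` (2 B), so it starts at offset 2 + 4 + 2 = 8 and occupies 8 bytes.
Bytes at offsets 8..15: 10 29 C7 AC 1B B4 04 1F.
Big-endian: lowest address holds the most-significant byte.
The bytes are already most-significant first: 0x1029C7AC1BB4041F.
0x1029C7AC1BB4041F = 1164681520665068575.

1164681520665068575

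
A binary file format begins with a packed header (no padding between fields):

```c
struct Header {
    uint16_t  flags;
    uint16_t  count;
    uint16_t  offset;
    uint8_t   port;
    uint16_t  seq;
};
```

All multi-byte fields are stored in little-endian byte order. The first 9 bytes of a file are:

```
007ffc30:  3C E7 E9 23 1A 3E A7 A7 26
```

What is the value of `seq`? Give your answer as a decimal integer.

`seq` follows `flags` (2 B), `count` (2 B), `offset` (2 B), `port` (1 B), so it starts at offset 2 + 2 + 2 + 1 = 7 and occupies 2 bytes.
Bytes at offsets 7..8: A7 26.
In little-endian order the low byte comes first in memory.
Reassemble most-significant byte first: 26 A7 → 0x26A7.
0x26A7 = 9895.

9895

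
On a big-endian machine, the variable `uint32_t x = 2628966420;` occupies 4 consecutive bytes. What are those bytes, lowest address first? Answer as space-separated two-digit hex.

2628966420 in hexadecimal, padded to 32 bits, is 0x9CB2D814.
Split into bytes (most-significant first): 9C B2 D8 14.
Big-endian: lowest address holds the most-significant byte.
So the memory order matches the most-significant-first order: 9C B2 D8 14.

9C B2 D8 14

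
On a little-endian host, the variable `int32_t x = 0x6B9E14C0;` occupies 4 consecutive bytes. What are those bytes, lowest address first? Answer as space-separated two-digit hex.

Split into bytes (most-significant first): 6B 9E 14 C0.
Little-endian: lowest address holds the least-significant byte.
So at ascending addresses the bytes are C0 14 9E 6B.

C0 14 9E 6B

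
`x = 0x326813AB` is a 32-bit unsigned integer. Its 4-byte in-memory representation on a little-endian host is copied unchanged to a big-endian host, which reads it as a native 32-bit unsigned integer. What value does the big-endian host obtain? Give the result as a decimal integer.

Stored little-endian, the bytes at ascending addresses are AB 13 68 32.
Read back as big-endian, the last byte is least significant, giving 0xAB136832.
0xAB136832 = 2870175794.

2870175794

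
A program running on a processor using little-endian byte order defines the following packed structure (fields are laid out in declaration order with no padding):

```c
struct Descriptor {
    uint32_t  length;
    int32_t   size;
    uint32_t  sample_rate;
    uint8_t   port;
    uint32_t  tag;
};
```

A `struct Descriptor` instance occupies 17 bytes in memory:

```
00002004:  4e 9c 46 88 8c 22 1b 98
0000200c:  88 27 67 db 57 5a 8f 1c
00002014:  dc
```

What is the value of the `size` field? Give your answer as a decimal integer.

`size` follows `length` (4 bytes), so it starts at byte offset 4 and occupies 4 bytes.
Bytes at offsets 4..7: 8C 22 1B 98.
In little-endian order the low byte comes first in memory.
Reassemble most-significant byte first: 98 1B 22 8C → 0x981B228C.
Top bit is set, so as a signed 32-bit value this is 0x981B228C − 2^32 = -1743052148.

-1743052148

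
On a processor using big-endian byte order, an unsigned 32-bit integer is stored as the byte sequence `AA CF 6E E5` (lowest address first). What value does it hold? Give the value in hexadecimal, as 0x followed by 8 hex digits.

0xAACF6EE5

Big-endian: lowest address holds the most-significant byte.
The bytes are already most-significant first: 0xAACF6EE5.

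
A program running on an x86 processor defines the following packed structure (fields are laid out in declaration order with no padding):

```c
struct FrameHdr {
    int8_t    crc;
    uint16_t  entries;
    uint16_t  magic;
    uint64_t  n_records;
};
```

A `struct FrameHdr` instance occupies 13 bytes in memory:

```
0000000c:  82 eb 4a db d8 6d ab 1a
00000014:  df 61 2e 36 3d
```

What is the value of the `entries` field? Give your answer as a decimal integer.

19179

`entries` follows `crc` (1 byte), so it starts at byte offset 1 and occupies 2 bytes.
Bytes at offsets 1..2: EB 4A.
Little-endian: lowest address holds the least-significant byte.
Reassemble most-significant byte first: 4A EB → 0x4AEB.
0x4AEB = 19179.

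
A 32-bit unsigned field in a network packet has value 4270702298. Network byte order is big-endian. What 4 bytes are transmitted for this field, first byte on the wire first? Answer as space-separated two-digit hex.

4270702298 in hexadecimal, padded to 32 bits, is 0xFE8DBEDA.
Split into bytes (most-significant first): FE 8D BE DA.
Big-endian: lowest address holds the most-significant byte.
So the memory order matches the most-significant-first order: FE 8D BE DA.

FE 8D BE DA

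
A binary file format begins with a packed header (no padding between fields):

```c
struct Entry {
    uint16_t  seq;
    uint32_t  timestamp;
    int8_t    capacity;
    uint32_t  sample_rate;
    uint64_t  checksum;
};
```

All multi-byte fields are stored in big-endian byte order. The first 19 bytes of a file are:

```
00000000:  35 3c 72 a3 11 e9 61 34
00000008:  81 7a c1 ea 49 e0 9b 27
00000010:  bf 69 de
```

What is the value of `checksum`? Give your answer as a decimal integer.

`checksum` follows `seq` (2 B), `timestamp` (4 B), `capacity` (1 B), `sample_rate` (4 B), so it starts at offset 2 + 4 + 1 + 4 = 11 and occupies 8 bytes.
Bytes at offsets 11..18: EA 49 E0 9B 27 BF 69 DE.
In big-endian order the high byte comes first in memory.
The bytes are already most-significant first: 0xEA49E09B27BF69DE.
0xEA49E09B27BF69DE = 16882271635166423518.

16882271635166423518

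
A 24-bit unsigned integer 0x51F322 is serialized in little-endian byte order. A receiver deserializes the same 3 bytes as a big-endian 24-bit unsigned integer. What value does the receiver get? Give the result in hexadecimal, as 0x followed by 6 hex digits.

Stored little-endian, the bytes at ascending addresses are 22 F3 51.
Read back as big-endian, the last byte is least significant, giving 0x22F351.

0x22F351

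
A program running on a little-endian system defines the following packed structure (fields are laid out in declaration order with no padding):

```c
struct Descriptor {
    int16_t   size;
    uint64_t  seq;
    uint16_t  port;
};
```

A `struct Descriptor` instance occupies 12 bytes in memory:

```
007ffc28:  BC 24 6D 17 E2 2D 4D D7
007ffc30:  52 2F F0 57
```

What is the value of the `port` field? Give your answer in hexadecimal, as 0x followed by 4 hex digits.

`port` follows `size` (2 B), `seq` (8 B), so it starts at offset 2 + 8 = 10 and occupies 2 bytes.
Bytes at offsets 10..11: F0 57.
Little-endian stores the least-significant byte at the lowest address.
Reassemble most-significant byte first: 57 F0 → 0x57F0.

0x57F0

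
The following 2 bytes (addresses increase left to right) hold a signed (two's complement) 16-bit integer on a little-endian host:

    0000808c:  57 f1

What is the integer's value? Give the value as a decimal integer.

Little-endian stores the least-significant byte at the lowest address.
Reassemble most-significant byte first: F1 57 → 0xF157.
Top bit is set, so as a signed 16-bit value this is 0xF157 − 2^16 = -3753.

-3753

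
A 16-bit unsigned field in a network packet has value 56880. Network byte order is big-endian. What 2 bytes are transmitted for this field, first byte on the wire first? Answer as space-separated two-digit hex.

56880 in hexadecimal, padded to 16 bits, is 0xDE30.
Split into bytes (most-significant first): DE 30.
Big-endian stores the most-significant byte at the lowest address.
So the memory order matches the most-significant-first order: DE 30.

DE 30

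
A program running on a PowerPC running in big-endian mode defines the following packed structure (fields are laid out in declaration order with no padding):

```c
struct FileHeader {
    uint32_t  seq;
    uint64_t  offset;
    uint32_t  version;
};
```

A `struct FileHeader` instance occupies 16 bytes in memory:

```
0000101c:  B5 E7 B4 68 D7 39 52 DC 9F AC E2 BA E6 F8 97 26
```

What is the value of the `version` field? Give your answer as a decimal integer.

`version` follows `seq` (4 B), `offset` (8 B), so it starts at offset 4 + 8 = 12 and occupies 4 bytes.
Bytes at offsets 12..15: E6 F8 97 26.
Big-endian stores the most-significant byte at the lowest address.
The bytes are already most-significant first: 0xE6F89726.
0xE6F89726 = 3875051302.

3875051302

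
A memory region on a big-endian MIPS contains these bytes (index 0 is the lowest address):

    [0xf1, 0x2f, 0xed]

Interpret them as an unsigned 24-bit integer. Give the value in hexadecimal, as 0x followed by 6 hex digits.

0xF12FED

Big-endian stores the most-significant byte at the lowest address.
The bytes are already most-significant first: 0xF12FED.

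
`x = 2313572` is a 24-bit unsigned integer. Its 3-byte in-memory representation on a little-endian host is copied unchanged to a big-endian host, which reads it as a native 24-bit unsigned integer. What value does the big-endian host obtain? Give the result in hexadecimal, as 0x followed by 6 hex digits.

0x644D23

2313572 in 24-bit hexadecimal is 0x234D64.
Stored little-endian, the bytes at ascending addresses are 64 4D 23.
Read back as big-endian, the last byte is least significant, giving 0x644D23.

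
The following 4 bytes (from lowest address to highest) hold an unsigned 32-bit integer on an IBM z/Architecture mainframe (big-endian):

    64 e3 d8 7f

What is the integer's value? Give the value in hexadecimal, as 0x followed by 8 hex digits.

0x64E3D87F

Big-endian: lowest address holds the most-significant byte.
The bytes are already most-significant first: 0x64E3D87F.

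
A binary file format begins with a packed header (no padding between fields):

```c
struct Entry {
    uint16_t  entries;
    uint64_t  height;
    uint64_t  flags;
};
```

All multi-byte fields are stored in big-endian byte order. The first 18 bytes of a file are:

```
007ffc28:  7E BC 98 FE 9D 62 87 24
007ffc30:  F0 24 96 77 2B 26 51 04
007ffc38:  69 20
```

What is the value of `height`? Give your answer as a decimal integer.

11024421984349253668

`height` follows `entries` (2 bytes), so it starts at byte offset 2 and occupies 8 bytes.
Bytes at offsets 2..9: 98 FE 9D 62 87 24 F0 24.
In big-endian order the high byte comes first in memory.
The bytes are already most-significant first: 0x98FE9D628724F024.
0x98FE9D628724F024 = 11024421984349253668.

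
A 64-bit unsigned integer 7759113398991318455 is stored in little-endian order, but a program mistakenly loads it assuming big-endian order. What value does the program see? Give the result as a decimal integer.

7759113398991318455 in 64-bit hexadecimal is 0x6BADE886DED9EDB7.
Stored little-endian, the bytes at ascending addresses are B7 ED D9 DE 86 E8 AD 6B.
Read back as big-endian, the last byte is least significant, giving 0xB7EDD9DE86E8AD6B.
0xB7EDD9DE86E8AD6B = 13253488828190600555.

13253488828190600555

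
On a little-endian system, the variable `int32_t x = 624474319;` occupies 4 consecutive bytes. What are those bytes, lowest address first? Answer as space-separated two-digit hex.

624474319 in hexadecimal, padded to 32 bits, is 0x2538B8CF.
Split into bytes (most-significant first): 25 38 B8 CF.
In little-endian order the low byte comes first in memory.
So at ascending addresses the bytes are CF B8 38 25.

CF B8 38 25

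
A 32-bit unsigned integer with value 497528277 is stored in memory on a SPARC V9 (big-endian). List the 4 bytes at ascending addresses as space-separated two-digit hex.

1D A7 AD D5

497528277 in hexadecimal, padded to 32 bits, is 0x1DA7ADD5.
Split into bytes (most-significant first): 1D A7 AD D5.
Big-endian: lowest address holds the most-significant byte.
So the memory order matches the most-significant-first order: 1D A7 AD D5.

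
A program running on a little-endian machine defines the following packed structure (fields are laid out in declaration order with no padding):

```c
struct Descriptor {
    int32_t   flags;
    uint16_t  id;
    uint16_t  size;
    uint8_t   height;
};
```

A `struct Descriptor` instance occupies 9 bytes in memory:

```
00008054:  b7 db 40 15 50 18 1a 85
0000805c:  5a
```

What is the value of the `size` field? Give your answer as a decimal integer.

`size` follows `flags` (4 B), `id` (2 B), so it starts at offset 4 + 2 = 6 and occupies 2 bytes.
Bytes at offsets 6..7: 1A 85.
Little-endian stores the least-significant byte at the lowest address.
Reassemble most-significant byte first: 85 1A → 0x851A.
0x851A = 34074.

34074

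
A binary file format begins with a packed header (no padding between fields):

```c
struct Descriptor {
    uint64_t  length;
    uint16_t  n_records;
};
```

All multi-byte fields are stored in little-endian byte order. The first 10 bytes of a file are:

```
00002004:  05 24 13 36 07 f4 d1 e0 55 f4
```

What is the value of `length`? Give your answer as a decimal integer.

`length` is the first field, at byte offset 0, occupying 8 bytes.
Bytes at offsets 0..7: 05 24 13 36 07 F4 D1 E0.
Little-endian: lowest address holds the least-significant byte.
Reassemble most-significant byte first: E0 D1 F4 07 36 13 24 05 → 0xE0D1F40736132405.
0xE0D1F40736132405 = 16199997646437557253.

16199997646437557253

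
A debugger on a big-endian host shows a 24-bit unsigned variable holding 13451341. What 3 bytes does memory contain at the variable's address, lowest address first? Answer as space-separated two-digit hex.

13451341 in hexadecimal, padded to 24 bits, is 0xCD404D.
Split into bytes (most-significant first): CD 40 4D.
Big-endian: lowest address holds the most-significant byte.
So the memory order matches the most-significant-first order: CD 40 4D.

CD 40 4D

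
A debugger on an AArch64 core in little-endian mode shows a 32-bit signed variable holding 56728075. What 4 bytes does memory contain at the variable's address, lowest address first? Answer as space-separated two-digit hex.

56728075 in hexadecimal, padded to 32 bits, is 0x03619A0B.
Split into bytes (most-significant first): 03 61 9A 0B.
Little-endian: lowest address holds the least-significant byte.
So at ascending addresses the bytes are 0B 9A 61 03.

0B 9A 61 03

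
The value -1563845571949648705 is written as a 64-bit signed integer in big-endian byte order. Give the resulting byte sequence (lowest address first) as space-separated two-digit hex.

Two's complement of -1563845571949648705 in 64 bits: 1563845571949648705 = 0x15B3E54317A05B41; invert → 0xEA4C1ABCE85FA4BE; add 1 → 0xEA4C1ABCE85FA4BF.
Split into bytes (most-significant first): EA 4C 1A BC E8 5F A4 BF.
Big-endian: lowest address holds the most-significant byte.
So the memory order matches the most-significant-first order: EA 4C 1A BC E8 5F A4 BF.

EA 4C 1A BC E8 5F A4 BF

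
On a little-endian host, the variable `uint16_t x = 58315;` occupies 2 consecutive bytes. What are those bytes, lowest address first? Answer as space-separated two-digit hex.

CB E3

58315 in hexadecimal, padded to 16 bits, is 0xE3CB.
Split into bytes (most-significant first): E3 CB.
Little-endian: lowest address holds the least-significant byte.
So at ascending addresses the bytes are CB E3.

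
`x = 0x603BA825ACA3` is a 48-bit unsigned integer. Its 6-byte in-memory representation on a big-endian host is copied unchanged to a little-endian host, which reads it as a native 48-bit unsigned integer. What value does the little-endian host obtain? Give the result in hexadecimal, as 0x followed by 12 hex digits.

Stored big-endian, the bytes at ascending addresses are 60 3B A8 25 AC A3.
Read back as little-endian, the first byte is least significant, giving 0xA3AC25A83B60.

0xA3AC25A83B60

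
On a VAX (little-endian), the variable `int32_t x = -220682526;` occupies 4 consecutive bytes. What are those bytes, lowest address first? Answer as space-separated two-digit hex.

Two's complement of -220682526 in 32 bits: 220682526 = 0x0D27591E; invert → 0xF2D8A6E1; add 1 → 0xF2D8A6E2.
Split into bytes (most-significant first): F2 D8 A6 E2.
Little-endian stores the least-significant byte at the lowest address.
So at ascending addresses the bytes are E2 A6 D8 F2.

E2 A6 D8 F2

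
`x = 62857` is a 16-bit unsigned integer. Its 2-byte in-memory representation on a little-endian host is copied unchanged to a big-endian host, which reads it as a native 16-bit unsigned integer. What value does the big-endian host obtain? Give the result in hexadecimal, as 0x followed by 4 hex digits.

0x89F5

62857 in 16-bit hexadecimal is 0xF589.
Stored little-endian, the bytes at ascending addresses are 89 F5.
Read back as big-endian, the last byte is least significant, giving 0x89F5.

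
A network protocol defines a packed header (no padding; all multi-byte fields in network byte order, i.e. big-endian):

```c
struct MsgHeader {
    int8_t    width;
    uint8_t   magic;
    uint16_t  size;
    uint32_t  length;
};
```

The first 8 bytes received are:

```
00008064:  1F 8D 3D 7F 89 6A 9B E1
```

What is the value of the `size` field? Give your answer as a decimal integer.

`size` follows `width` (1 B), `magic` (1 B), so it starts at offset 1 + 1 = 2 and occupies 2 bytes.
Bytes at offsets 2..3: 3D 7F.
Big-endian: lowest address holds the most-significant byte.
The bytes are already most-significant first: 0x3D7F.
0x3D7F = 15743.

15743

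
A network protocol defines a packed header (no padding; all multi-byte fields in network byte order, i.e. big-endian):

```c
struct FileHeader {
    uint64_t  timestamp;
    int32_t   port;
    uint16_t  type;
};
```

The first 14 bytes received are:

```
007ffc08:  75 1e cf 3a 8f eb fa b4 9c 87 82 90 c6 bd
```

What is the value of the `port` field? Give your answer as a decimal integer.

`port` follows `timestamp` (8 bytes), so it starts at byte offset 8 and occupies 4 bytes.
Bytes at offsets 8..11: 9C 87 82 90.
In big-endian order the high byte comes first in memory.
The bytes are already most-significant first: 0x9C878290.
Top bit is set, so as a signed 32-bit value this is 0x9C878290 − 2^32 = -1668840816.

-1668840816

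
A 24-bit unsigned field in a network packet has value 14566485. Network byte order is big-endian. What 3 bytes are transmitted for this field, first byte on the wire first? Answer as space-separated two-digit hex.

DE 44 55

14566485 in hexadecimal, padded to 24 bits, is 0xDE4455.
Split into bytes (most-significant first): DE 44 55.
In big-endian order the high byte comes first in memory.
So the memory order matches the most-significant-first order: DE 44 55.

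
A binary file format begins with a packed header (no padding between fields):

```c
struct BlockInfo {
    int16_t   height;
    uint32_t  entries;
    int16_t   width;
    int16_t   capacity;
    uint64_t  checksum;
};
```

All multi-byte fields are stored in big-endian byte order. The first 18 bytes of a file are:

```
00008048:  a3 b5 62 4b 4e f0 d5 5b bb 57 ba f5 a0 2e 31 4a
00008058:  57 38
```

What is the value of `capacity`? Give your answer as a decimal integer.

-17577

`capacity` follows `height` (2 B), `entries` (4 B), `width` (2 B), so it starts at offset 2 + 4 + 2 = 8 and occupies 2 bytes.
Bytes at offsets 8..9: BB 57.
In big-endian order the high byte comes first in memory.
The bytes are already most-significant first: 0xBB57.
Top bit is set, so as a signed 16-bit value this is 0xBB57 − 2^16 = -17577.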